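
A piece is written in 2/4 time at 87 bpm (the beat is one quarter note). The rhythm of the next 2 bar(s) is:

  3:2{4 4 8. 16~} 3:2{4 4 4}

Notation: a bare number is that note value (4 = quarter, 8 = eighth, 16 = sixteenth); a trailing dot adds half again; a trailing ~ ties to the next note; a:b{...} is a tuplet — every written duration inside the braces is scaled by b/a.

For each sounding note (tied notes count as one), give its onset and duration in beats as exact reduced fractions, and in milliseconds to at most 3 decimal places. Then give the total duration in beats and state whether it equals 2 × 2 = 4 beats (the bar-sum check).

1) 0.0ms=0b +459.77ms=2/3b
2) 459.77ms=2/3b +459.77ms=2/3b
3) 919.54ms=4/3b +344.828ms=1/2b
4) 1264.368ms=11/6b +574.713ms=5/6b
5) 1839.08ms=8/3b +459.77ms=2/3b
6) 2298.851ms=10/3b +459.77ms=2/3b
Σ=4b of 4 (87bpm 2/4) — PASS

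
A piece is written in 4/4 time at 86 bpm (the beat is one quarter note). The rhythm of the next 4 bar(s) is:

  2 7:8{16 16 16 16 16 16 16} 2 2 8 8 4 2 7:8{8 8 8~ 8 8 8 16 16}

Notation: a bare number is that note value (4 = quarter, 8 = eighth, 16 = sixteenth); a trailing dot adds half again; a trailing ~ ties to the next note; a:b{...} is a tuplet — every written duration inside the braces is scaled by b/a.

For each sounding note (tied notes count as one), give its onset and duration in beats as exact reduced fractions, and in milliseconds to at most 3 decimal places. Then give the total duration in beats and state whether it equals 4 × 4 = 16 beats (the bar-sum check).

1) 0.0ms=0b +1395.349ms=2b
2) 1395.349ms=2b +199.336ms=2/7b
3) 1594.684ms=16/7b +199.336ms=2/7b
4) 1794.02ms=18/7b +199.336ms=2/7b
5) 1993.355ms=20/7b +199.336ms=2/7b
6) 2192.691ms=22/7b +199.336ms=2/7b
7) 2392.027ms=24/7b +199.336ms=2/7b
8) 2591.362ms=26/7b +199.336ms=2/7b
9) 2790.698ms=4b +1395.349ms=2b
10) 4186.047ms=6b +1395.349ms=2b
11) 5581.395ms=8b +348.837ms=1/2b
12) 5930.233ms=17/2b +348.837ms=1/2b
13) 6279.07ms=9b +697.674ms=1b
14) 6976.744ms=10b +1395.349ms=2b
15) 8372.093ms=12b +398.671ms=4/7b
16) 8770.764ms=88/7b +398.671ms=4/7b
17) 9169.435ms=92/7b +797.342ms=8/7b
18) 9966.777ms=100/7b +398.671ms=4/7b
19) 10365.449ms=104/7b +398.671ms=4/7b
20) 10764.12ms=108/7b +199.336ms=2/7b
21) 10963.455ms=110/7b +199.336ms=2/7b
Σ=16b of 16 (86bpm 4/4) — PASS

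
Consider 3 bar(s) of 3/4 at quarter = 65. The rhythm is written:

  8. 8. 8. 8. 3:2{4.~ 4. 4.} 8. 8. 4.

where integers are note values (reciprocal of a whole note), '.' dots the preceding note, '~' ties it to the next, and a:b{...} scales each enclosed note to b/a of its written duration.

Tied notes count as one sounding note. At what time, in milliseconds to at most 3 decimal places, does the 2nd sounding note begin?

1. 0.0ms @ 0 + 692.308ms (3/4)
2. 692.308ms @ 3/4 + 692.308ms (3/4)
3. 1384.615ms @ 3/2 + 692.308ms (3/4)
4. 2076.923ms @ 9/4 + 692.308ms (3/4)
5. 2769.231ms @ 3 + 1846.154ms (2)
6. 4615.385ms @ 5 + 923.077ms (1)
7. 5538.462ms @ 6 + 692.308ms (3/4)
8. 6230.769ms @ 27/4 + 692.308ms (3/4)
9. 6923.077ms @ 15/2 + 1384.615ms (3/2)

note 2 onset = 3/4b = 692.308ms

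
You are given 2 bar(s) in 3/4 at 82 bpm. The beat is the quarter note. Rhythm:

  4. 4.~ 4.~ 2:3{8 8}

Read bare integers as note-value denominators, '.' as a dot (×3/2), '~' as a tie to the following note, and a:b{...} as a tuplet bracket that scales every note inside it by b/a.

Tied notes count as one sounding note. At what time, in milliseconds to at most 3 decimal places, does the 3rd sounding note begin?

1. 0.0ms @ 0 + 1097.561ms (3/2)
2. 1097.561ms @ 3/2 + 2743.902ms (15/4)
3. 3841.463ms @ 21/4 + 548.78ms (3/4)

note 3 onset = 21/4b = 3841.463ms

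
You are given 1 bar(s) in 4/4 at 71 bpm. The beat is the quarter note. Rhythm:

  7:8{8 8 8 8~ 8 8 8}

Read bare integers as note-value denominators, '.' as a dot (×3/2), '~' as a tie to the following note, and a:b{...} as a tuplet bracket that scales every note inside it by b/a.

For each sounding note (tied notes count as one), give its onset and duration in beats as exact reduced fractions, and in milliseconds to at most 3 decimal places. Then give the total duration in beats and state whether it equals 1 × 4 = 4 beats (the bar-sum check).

1) 0.0ms=0b +482.897ms=4/7b
2) 482.897ms=4/7b +482.897ms=4/7b
3) 965.795ms=8/7b +482.897ms=4/7b
4) 1448.692ms=12/7b +965.795ms=8/7b
5) 2414.487ms=20/7b +482.897ms=4/7b
6) 2897.384ms=24/7b +482.897ms=4/7b
Σ=4b of 4 (71bpm 4/4) — PASS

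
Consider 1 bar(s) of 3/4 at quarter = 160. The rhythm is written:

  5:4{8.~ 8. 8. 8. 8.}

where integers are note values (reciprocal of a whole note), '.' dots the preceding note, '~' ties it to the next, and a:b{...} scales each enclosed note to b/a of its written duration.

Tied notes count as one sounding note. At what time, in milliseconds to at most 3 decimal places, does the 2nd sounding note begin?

note 2 onset = 6/5b = 450.0ms

1. 0.0ms @ 0 + 450.0ms (6/5)
2. 450.0ms @ 6/5 + 225.0ms (3/5)
3. 675.0ms @ 9/5 + 225.0ms (3/5)
4. 900.0ms @ 12/5 + 225.0ms (3/5)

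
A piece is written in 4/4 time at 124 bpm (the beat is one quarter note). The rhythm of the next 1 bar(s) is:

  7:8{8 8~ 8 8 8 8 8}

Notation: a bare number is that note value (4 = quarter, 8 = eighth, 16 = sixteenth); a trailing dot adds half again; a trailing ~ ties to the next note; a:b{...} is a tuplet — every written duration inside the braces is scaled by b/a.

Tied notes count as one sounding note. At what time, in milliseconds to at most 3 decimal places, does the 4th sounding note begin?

1. 0.0ms @ 0 + 276.498ms (4/7)
2. 276.498ms @ 4/7 + 552.995ms (8/7)
3. 829.493ms @ 12/7 + 276.498ms (4/7)
4. 1105.991ms @ 16/7 + 276.498ms (4/7)
5. 1382.488ms @ 20/7 + 276.498ms (4/7)
6. 1658.986ms @ 24/7 + 276.498ms (4/7)

note 4 onset = 16/7b = 1105.991ms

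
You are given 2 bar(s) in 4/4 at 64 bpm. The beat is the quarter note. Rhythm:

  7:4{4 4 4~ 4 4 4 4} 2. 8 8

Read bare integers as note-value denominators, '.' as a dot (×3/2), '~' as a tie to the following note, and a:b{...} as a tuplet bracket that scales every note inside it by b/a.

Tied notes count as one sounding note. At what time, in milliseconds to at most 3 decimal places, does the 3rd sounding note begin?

1. 0.0ms @ 0 + 535.714ms (4/7)
2. 535.714ms @ 4/7 + 535.714ms (4/7)
3. 1071.429ms @ 8/7 + 1071.429ms (8/7)
4. 2142.857ms @ 16/7 + 535.714ms (4/7)
5. 2678.571ms @ 20/7 + 535.714ms (4/7)
6. 3214.286ms @ 24/7 + 535.714ms (4/7)
7. 3750.0ms @ 4 + 2812.5ms (3)
8. 6562.5ms @ 7 + 468.75ms (1/2)
9. 7031.25ms @ 15/2 + 468.75ms (1/2)

note 3 onset = 8/7b = 1071.429ms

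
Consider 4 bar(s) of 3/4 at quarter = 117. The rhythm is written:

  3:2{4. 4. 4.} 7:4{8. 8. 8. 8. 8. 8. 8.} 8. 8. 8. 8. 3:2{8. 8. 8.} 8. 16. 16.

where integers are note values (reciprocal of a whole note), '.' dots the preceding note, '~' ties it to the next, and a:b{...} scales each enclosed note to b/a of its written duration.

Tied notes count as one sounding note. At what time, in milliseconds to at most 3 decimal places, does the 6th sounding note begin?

note 6 onset = 27/7b = 1978.022ms

1. 0.0ms @ 0 + 512.821ms (1)
2. 512.821ms @ 1 + 512.821ms (1)
3. 1025.641ms @ 2 + 512.821ms (1)
4. 1538.462ms @ 3 + 219.78ms (3/7)
5. 1758.242ms @ 24/7 + 219.78ms (3/7)
6. 1978.022ms @ 27/7 + 219.78ms (3/7)
7. 2197.802ms @ 30/7 + 219.78ms (3/7)
8. 2417.582ms @ 33/7 + 219.78ms (3/7)
9. 2637.363ms @ 36/7 + 219.78ms (3/7)
10. 2857.143ms @ 39/7 + 219.78ms (3/7)
11. 3076.923ms @ 6 + 384.615ms (3/4)
12. 3461.538ms @ 27/4 + 384.615ms (3/4)
13. 3846.154ms @ 15/2 + 384.615ms (3/4)
14. 4230.769ms @ 33/4 + 384.615ms (3/4)
15. 4615.385ms @ 9 + 256.41ms (1/2)
16. 4871.795ms @ 19/2 + 256.41ms (1/2)
17. 5128.205ms @ 10 + 256.41ms (1/2)
18. 5384.615ms @ 21/2 + 384.615ms (3/4)
19. 5769.231ms @ 45/4 + 192.308ms (3/8)
20. 5961.538ms @ 93/8 + 192.308ms (3/8)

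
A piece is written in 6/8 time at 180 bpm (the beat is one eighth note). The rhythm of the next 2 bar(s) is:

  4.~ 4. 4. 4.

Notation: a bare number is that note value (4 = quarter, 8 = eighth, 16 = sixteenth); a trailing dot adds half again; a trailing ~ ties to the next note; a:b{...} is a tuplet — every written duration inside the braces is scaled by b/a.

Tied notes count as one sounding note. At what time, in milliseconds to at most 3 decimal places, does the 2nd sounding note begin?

1. 0.0ms @ 0 + 2000.0ms (6)
2. 2000.0ms @ 6 + 1000.0ms (3)
3. 3000.0ms @ 9 + 1000.0ms (3)

note 2 onset = 6b = 2000.0ms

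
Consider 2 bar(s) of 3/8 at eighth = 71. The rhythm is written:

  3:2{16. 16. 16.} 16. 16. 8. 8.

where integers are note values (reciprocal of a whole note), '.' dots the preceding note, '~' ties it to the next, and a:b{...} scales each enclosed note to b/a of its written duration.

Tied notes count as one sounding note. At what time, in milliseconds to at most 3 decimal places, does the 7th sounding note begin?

1. 0.0ms @ 0 + 422.535ms (1/2)
2. 422.535ms @ 1/2 + 422.535ms (1/2)
3. 845.07ms @ 1 + 422.535ms (1/2)
4. 1267.606ms @ 3/2 + 633.803ms (3/4)
5. 1901.408ms @ 9/4 + 633.803ms (3/4)
6. 2535.211ms @ 3 + 1267.606ms (3/2)
7. 3802.817ms @ 9/2 + 1267.606ms (3/2)

note 7 onset = 9/2b = 3802.817ms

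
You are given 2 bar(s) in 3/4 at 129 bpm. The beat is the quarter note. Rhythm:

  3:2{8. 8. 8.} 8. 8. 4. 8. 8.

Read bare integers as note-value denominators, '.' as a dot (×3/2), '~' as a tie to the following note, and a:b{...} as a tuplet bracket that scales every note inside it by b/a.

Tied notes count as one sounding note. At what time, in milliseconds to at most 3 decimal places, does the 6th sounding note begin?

note 6 onset = 3b = 1395.349ms

1. 0.0ms @ 0 + 232.558ms (1/2)
2. 232.558ms @ 1/2 + 232.558ms (1/2)
3. 465.116ms @ 1 + 232.558ms (1/2)
4. 697.674ms @ 3/2 + 348.837ms (3/4)
5. 1046.512ms @ 9/4 + 348.837ms (3/4)
6. 1395.349ms @ 3 + 697.674ms (3/2)
7. 2093.023ms @ 9/2 + 348.837ms (3/4)
8. 2441.86ms @ 21/4 + 348.837ms (3/4)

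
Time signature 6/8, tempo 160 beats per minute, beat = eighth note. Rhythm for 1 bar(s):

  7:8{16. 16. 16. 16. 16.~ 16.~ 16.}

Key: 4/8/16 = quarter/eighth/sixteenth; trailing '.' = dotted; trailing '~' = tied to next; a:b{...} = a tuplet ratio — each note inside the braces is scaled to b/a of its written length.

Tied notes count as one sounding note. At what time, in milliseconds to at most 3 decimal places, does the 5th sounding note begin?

1. 0.0ms @ 0 + 321.429ms (6/7)
2. 321.429ms @ 6/7 + 321.429ms (6/7)
3. 642.857ms @ 12/7 + 321.429ms (6/7)
4. 964.286ms @ 18/7 + 321.429ms (6/7)
5. 1285.714ms @ 24/7 + 964.286ms (18/7)

note 5 onset = 24/7b = 1285.714ms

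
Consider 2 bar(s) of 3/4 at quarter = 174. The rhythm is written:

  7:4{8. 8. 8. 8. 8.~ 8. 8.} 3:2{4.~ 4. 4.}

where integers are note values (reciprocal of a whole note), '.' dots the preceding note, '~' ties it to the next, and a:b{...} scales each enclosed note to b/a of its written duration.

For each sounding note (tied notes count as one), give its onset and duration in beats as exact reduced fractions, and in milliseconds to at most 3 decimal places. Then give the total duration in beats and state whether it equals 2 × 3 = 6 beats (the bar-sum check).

1) 0.0ms=0b +147.783ms=3/7b
2) 147.783ms=3/7b +147.783ms=3/7b
3) 295.567ms=6/7b +147.783ms=3/7b
4) 443.35ms=9/7b +147.783ms=3/7b
5) 591.133ms=12/7b +295.567ms=6/7b
6) 886.7ms=18/7b +147.783ms=3/7b
7) 1034.483ms=3b +689.655ms=2b
8) 1724.138ms=5b +344.828ms=1b
Σ=6b of 6 (174bpm 3/4) — PASS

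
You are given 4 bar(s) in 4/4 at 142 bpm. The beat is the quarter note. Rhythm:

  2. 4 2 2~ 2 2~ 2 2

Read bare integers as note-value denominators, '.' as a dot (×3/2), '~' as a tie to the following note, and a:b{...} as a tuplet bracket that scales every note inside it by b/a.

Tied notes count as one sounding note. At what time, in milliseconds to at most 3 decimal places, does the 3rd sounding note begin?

1. 0.0ms @ 0 + 1267.606ms (3)
2. 1267.606ms @ 3 + 422.535ms (1)
3. 1690.141ms @ 4 + 845.07ms (2)
4. 2535.211ms @ 6 + 1690.141ms (4)
5. 4225.352ms @ 10 + 1690.141ms (4)
6. 5915.493ms @ 14 + 845.07ms (2)

note 3 onset = 4b = 1690.141ms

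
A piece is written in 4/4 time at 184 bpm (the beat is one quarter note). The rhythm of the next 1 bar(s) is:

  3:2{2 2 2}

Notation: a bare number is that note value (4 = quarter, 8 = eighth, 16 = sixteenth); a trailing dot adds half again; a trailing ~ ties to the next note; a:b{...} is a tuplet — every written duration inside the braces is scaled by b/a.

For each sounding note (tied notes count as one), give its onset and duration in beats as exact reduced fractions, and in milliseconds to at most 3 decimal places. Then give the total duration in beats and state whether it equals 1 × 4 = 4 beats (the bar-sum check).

1) 0.0ms=0b +434.783ms=4/3b
2) 434.783ms=4/3b +434.783ms=4/3b
3) 869.565ms=8/3b +434.783ms=4/3b
Σ=4b of 4 (184bpm 4/4) — PASS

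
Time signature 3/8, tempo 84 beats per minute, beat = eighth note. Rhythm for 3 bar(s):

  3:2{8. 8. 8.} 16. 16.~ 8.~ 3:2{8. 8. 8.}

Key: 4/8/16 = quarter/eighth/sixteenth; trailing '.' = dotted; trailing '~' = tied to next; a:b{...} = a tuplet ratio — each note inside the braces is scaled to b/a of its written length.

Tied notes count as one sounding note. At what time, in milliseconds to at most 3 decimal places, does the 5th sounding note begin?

note 5 onset = 15/4b = 2678.571ms

1. 0.0ms @ 0 + 714.286ms (1)
2. 714.286ms @ 1 + 714.286ms (1)
3. 1428.571ms @ 2 + 714.286ms (1)
4. 2142.857ms @ 3 + 535.714ms (3/4)
5. 2678.571ms @ 15/4 + 2321.429ms (13/4)
6. 5000.0ms @ 7 + 714.286ms (1)
7. 5714.286ms @ 8 + 714.286ms (1)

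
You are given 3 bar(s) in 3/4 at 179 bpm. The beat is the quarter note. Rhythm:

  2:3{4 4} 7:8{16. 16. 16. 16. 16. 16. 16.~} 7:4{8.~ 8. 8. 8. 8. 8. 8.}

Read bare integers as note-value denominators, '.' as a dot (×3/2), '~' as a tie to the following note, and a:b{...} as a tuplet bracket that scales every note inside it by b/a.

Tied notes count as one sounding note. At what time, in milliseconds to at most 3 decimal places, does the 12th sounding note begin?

note 12 onset = 54/7b = 2585.794ms

1. 0.0ms @ 0 + 502.793ms (3/2)
2. 502.793ms @ 3/2 + 502.793ms (3/2)
3. 1005.587ms @ 3 + 143.655ms (3/7)
4. 1149.242ms @ 24/7 + 143.655ms (3/7)
5. 1292.897ms @ 27/7 + 143.655ms (3/7)
6. 1436.552ms @ 30/7 + 143.655ms (3/7)
7. 1580.208ms @ 33/7 + 143.655ms (3/7)
8. 1723.863ms @ 36/7 + 143.655ms (3/7)
9. 1867.518ms @ 39/7 + 430.966ms (9/7)
10. 2298.484ms @ 48/7 + 143.655ms (3/7)
11. 2442.139ms @ 51/7 + 143.655ms (3/7)
12. 2585.794ms @ 54/7 + 143.655ms (3/7)
13. 2729.449ms @ 57/7 + 143.655ms (3/7)
14. 2873.105ms @ 60/7 + 143.655ms (3/7)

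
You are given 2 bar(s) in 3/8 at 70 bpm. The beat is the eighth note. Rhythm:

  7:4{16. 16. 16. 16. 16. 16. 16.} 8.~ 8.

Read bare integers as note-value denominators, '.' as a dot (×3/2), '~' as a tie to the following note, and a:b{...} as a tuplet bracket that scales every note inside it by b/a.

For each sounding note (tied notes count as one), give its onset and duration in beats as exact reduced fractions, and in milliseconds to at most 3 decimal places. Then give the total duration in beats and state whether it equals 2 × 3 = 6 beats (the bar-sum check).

1) 0.0ms=0b +367.347ms=3/7b
2) 367.347ms=3/7b +367.347ms=3/7b
3) 734.694ms=6/7b +367.347ms=3/7b
4) 1102.041ms=9/7b +367.347ms=3/7b
5) 1469.388ms=12/7b +367.347ms=3/7b
6) 1836.735ms=15/7b +367.347ms=3/7b
7) 2204.082ms=18/7b +367.347ms=3/7b
8) 2571.429ms=3b +2571.429ms=3b
Σ=6b of 6 (70bpm 3/8) — PASS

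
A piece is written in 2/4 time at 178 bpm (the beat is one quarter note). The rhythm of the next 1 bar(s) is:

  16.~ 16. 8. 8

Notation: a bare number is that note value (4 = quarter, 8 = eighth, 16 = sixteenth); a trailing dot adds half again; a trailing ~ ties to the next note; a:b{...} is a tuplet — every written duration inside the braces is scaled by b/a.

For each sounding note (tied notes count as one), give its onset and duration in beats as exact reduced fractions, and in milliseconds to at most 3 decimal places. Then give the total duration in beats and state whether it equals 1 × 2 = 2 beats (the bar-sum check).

1) 0.0ms=0b +252.809ms=3/4b
2) 252.809ms=3/4b +252.809ms=3/4b
3) 505.618ms=3/2b +168.539ms=1/2b
Σ=2b of 2 (178bpm 2/4) — PASS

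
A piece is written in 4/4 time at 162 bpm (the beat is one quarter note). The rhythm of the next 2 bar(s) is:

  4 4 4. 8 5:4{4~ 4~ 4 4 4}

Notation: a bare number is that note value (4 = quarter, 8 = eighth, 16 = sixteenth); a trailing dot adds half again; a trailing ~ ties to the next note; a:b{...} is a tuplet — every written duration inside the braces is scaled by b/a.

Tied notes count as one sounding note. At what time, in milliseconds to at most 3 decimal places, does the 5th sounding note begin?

note 5 onset = 4b = 1481.481ms

1. 0.0ms @ 0 + 370.37ms (1)
2. 370.37ms @ 1 + 370.37ms (1)
3. 740.741ms @ 2 + 555.556ms (3/2)
4. 1296.296ms @ 7/2 + 185.185ms (1/2)
5. 1481.481ms @ 4 + 888.889ms (12/5)
6. 2370.37ms @ 32/5 + 296.296ms (4/5)
7. 2666.667ms @ 36/5 + 296.296ms (4/5)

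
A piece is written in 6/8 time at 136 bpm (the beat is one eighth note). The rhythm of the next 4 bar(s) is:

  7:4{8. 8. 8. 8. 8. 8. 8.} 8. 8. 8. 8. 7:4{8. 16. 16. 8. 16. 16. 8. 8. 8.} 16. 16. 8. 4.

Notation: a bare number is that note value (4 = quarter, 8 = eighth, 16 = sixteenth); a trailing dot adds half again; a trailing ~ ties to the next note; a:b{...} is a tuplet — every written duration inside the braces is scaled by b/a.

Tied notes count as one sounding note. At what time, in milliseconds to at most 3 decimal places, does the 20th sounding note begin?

1. 0.0ms @ 0 + 378.151ms (6/7)
2. 378.151ms @ 6/7 + 378.151ms (6/7)
3. 756.303ms @ 12/7 + 378.151ms (6/7)
4. 1134.454ms @ 18/7 + 378.151ms (6/7)
5. 1512.605ms @ 24/7 + 378.151ms (6/7)
6. 1890.756ms @ 30/7 + 378.151ms (6/7)
7. 2268.908ms @ 36/7 + 378.151ms (6/7)
8. 2647.059ms @ 6 + 661.765ms (3/2)
9. 3308.824ms @ 15/2 + 661.765ms (3/2)
10. 3970.588ms @ 9 + 661.765ms (3/2)
11. 4632.353ms @ 21/2 + 661.765ms (3/2)
12. 5294.118ms @ 12 + 378.151ms (6/7)
13. 5672.269ms @ 90/7 + 189.076ms (3/7)
14. 5861.345ms @ 93/7 + 189.076ms (3/7)
15. 6050.42ms @ 96/7 + 378.151ms (6/7)
16. 6428.571ms @ 102/7 + 189.076ms (3/7)
17. 6617.647ms @ 15 + 189.076ms (3/7)
18. 6806.723ms @ 108/7 + 378.151ms (6/7)
19. 7184.874ms @ 114/7 + 378.151ms (6/7)
20. 7563.025ms @ 120/7 + 378.151ms (6/7)
21. 7941.176ms @ 18 + 330.882ms (3/4)
22. 8272.059ms @ 75/4 + 330.882ms (3/4)
23. 8602.941ms @ 39/2 + 661.765ms (3/2)
24. 9264.706ms @ 21 + 1323.529ms (3)

note 20 onset = 120/7b = 7563.025ms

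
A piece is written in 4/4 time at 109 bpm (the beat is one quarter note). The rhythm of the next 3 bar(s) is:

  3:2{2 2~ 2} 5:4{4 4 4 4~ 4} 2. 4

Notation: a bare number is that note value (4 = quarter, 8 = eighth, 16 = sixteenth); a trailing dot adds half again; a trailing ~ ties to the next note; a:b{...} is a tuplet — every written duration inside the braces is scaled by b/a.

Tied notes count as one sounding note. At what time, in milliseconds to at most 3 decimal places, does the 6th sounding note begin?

note 6 onset = 32/5b = 3522.936ms

1. 0.0ms @ 0 + 733.945ms (4/3)
2. 733.945ms @ 4/3 + 1467.89ms (8/3)
3. 2201.835ms @ 4 + 440.367ms (4/5)
4. 2642.202ms @ 24/5 + 440.367ms (4/5)
5. 3082.569ms @ 28/5 + 440.367ms (4/5)
6. 3522.936ms @ 32/5 + 880.734ms (8/5)
7. 4403.67ms @ 8 + 1651.376ms (3)
8. 6055.046ms @ 11 + 550.459ms (1)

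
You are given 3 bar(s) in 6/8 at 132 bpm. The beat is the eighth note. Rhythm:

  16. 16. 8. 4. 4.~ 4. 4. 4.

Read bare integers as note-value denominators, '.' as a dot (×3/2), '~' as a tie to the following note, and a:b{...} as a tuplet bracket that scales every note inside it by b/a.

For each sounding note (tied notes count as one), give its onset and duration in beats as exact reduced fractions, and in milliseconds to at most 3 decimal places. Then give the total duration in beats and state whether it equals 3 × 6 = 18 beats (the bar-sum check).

1) 0.0ms=0b +340.909ms=3/4b
2) 340.909ms=3/4b +340.909ms=3/4b
3) 681.818ms=3/2b +681.818ms=3/2b
4) 1363.636ms=3b +1363.636ms=3b
5) 2727.273ms=6b +2727.273ms=6b
6) 5454.545ms=12b +1363.636ms=3b
7) 6818.182ms=15b +1363.636ms=3b
Σ=18b of 18 (132bpm 6/8) — PASS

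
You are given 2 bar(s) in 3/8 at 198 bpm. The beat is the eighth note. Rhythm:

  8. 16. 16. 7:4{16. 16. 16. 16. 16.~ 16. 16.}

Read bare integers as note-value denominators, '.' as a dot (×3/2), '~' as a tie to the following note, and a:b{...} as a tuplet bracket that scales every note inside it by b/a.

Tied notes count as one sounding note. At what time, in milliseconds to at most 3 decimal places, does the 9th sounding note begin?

note 9 onset = 39/7b = 1688.312ms

1. 0.0ms @ 0 + 454.545ms (3/2)
2. 454.545ms @ 3/2 + 227.273ms (3/4)
3. 681.818ms @ 9/4 + 227.273ms (3/4)
4. 909.091ms @ 3 + 129.87ms (3/7)
5. 1038.961ms @ 24/7 + 129.87ms (3/7)
6. 1168.831ms @ 27/7 + 129.87ms (3/7)
7. 1298.701ms @ 30/7 + 129.87ms (3/7)
8. 1428.571ms @ 33/7 + 259.74ms (6/7)
9. 1688.312ms @ 39/7 + 129.87ms (3/7)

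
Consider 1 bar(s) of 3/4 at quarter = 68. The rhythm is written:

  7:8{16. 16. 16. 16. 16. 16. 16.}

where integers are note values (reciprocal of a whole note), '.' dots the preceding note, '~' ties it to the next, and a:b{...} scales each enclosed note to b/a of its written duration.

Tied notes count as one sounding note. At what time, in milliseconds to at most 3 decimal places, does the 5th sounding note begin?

1. 0.0ms @ 0 + 378.151ms (3/7)
2. 378.151ms @ 3/7 + 378.151ms (3/7)
3. 756.303ms @ 6/7 + 378.151ms (3/7)
4. 1134.454ms @ 9/7 + 378.151ms (3/7)
5. 1512.605ms @ 12/7 + 378.151ms (3/7)
6. 1890.756ms @ 15/7 + 378.151ms (3/7)
7. 2268.908ms @ 18/7 + 378.151ms (3/7)

note 5 onset = 12/7b = 1512.605ms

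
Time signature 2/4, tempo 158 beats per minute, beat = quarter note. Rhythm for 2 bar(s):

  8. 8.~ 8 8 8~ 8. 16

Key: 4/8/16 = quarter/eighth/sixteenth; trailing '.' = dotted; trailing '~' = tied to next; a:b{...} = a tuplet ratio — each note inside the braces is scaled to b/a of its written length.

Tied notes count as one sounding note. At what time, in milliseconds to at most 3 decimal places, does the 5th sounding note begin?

1. 0.0ms @ 0 + 284.81ms (3/4)
2. 284.81ms @ 3/4 + 474.684ms (5/4)
3. 759.494ms @ 2 + 189.873ms (1/2)
4. 949.367ms @ 5/2 + 474.684ms (5/4)
5. 1424.051ms @ 15/4 + 94.937ms (1/4)

note 5 onset = 15/4b = 1424.051ms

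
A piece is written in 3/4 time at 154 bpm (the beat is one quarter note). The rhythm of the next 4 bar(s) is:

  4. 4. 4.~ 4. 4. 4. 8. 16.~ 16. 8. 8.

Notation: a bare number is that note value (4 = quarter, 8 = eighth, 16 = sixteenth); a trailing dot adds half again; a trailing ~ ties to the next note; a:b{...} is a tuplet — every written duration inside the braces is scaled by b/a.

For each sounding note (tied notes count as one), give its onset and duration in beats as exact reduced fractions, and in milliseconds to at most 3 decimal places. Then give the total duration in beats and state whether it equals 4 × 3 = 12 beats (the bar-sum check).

1) 0.0ms=0b +584.416ms=3/2b
2) 584.416ms=3/2b +584.416ms=3/2b
3) 1168.831ms=3b +1168.831ms=3b
4) 2337.662ms=6b +584.416ms=3/2b
5) 2922.078ms=15/2b +584.416ms=3/2b
6) 3506.494ms=9b +292.208ms=3/4b
7) 3798.701ms=39/4b +292.208ms=3/4b
8) 4090.909ms=21/2b +292.208ms=3/4b
9) 4383.117ms=45/4b +292.208ms=3/4b
Σ=12b of 12 (154bpm 3/4) — PASS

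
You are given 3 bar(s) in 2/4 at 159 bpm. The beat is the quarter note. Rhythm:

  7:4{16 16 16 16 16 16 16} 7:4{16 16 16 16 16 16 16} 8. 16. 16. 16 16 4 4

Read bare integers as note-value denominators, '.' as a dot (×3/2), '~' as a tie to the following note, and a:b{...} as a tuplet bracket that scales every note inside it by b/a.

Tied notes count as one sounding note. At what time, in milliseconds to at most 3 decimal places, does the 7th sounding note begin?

note 7 onset = 6/7b = 323.45ms

1. 0.0ms @ 0 + 53.908ms (1/7)
2. 53.908ms @ 1/7 + 53.908ms (1/7)
3. 107.817ms @ 2/7 + 53.908ms (1/7)
4. 161.725ms @ 3/7 + 53.908ms (1/7)
5. 215.633ms @ 4/7 + 53.908ms (1/7)
6. 269.542ms @ 5/7 + 53.908ms (1/7)
7. 323.45ms @ 6/7 + 53.908ms (1/7)
8. 377.358ms @ 1 + 53.908ms (1/7)
9. 431.267ms @ 8/7 + 53.908ms (1/7)
10. 485.175ms @ 9/7 + 53.908ms (1/7)
11. 539.084ms @ 10/7 + 53.908ms (1/7)
12. 592.992ms @ 11/7 + 53.908ms (1/7)
13. 646.9ms @ 12/7 + 53.908ms (1/7)
14. 700.809ms @ 13/7 + 53.908ms (1/7)
15. 754.717ms @ 2 + 283.019ms (3/4)
16. 1037.736ms @ 11/4 + 141.509ms (3/8)
17. 1179.245ms @ 25/8 + 141.509ms (3/8)
18. 1320.755ms @ 7/2 + 94.34ms (1/4)
19. 1415.094ms @ 15/4 + 94.34ms (1/4)
20. 1509.434ms @ 4 + 377.358ms (1)
21. 1886.792ms @ 5 + 377.358ms (1)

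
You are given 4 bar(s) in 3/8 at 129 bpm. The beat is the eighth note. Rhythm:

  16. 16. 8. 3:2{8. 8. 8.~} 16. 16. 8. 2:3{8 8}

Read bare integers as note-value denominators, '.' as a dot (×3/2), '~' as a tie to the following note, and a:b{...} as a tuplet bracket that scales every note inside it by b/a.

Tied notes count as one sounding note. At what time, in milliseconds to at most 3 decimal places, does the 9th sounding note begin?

1. 0.0ms @ 0 + 348.837ms (3/4)
2. 348.837ms @ 3/4 + 348.837ms (3/4)
3. 697.674ms @ 3/2 + 697.674ms (3/2)
4. 1395.349ms @ 3 + 465.116ms (1)
5. 1860.465ms @ 4 + 465.116ms (1)
6. 2325.581ms @ 5 + 813.953ms (7/4)
7. 3139.535ms @ 27/4 + 348.837ms (3/4)
8. 3488.372ms @ 15/2 + 697.674ms (3/2)
9. 4186.047ms @ 9 + 697.674ms (3/2)
10. 4883.721ms @ 21/2 + 697.674ms (3/2)

note 9 onset = 9b = 4186.047ms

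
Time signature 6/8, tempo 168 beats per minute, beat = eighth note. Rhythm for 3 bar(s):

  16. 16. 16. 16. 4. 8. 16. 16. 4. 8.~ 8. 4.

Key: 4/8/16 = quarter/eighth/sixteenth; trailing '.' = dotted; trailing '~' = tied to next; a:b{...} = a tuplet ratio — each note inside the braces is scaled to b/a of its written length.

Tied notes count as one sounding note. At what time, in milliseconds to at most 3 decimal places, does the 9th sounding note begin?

1. 0.0ms @ 0 + 267.857ms (3/4)
2. 267.857ms @ 3/4 + 267.857ms (3/4)
3. 535.714ms @ 3/2 + 267.857ms (3/4)
4. 803.571ms @ 9/4 + 267.857ms (3/4)
5. 1071.429ms @ 3 + 1071.429ms (3)
6. 2142.857ms @ 6 + 535.714ms (3/2)
7. 2678.571ms @ 15/2 + 267.857ms (3/4)
8. 2946.429ms @ 33/4 + 267.857ms (3/4)
9. 3214.286ms @ 9 + 1071.429ms (3)
10. 4285.714ms @ 12 + 1071.429ms (3)
11. 5357.143ms @ 15 + 1071.429ms (3)

note 9 onset = 9b = 3214.286ms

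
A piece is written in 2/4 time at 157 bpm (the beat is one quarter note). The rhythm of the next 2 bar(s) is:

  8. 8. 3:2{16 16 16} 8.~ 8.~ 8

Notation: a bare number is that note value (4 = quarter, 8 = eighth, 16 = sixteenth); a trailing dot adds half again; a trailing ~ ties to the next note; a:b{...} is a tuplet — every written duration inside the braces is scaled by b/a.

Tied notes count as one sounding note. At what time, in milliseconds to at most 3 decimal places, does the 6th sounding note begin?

note 6 onset = 2b = 764.331ms

1. 0.0ms @ 0 + 286.624ms (3/4)
2. 286.624ms @ 3/4 + 286.624ms (3/4)
3. 573.248ms @ 3/2 + 63.694ms (1/6)
4. 636.943ms @ 5/3 + 63.694ms (1/6)
5. 700.637ms @ 11/6 + 63.694ms (1/6)
6. 764.331ms @ 2 + 764.331ms (2)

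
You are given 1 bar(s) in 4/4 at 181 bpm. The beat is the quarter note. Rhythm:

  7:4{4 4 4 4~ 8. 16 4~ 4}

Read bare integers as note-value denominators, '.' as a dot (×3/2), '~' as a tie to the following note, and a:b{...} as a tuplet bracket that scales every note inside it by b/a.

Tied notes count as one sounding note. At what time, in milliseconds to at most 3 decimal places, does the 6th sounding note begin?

note 6 onset = 20/7b = 947.119ms

1. 0.0ms @ 0 + 189.424ms (4/7)
2. 189.424ms @ 4/7 + 189.424ms (4/7)
3. 378.848ms @ 8/7 + 189.424ms (4/7)
4. 568.272ms @ 12/7 + 331.492ms (1)
5. 899.763ms @ 19/7 + 47.356ms (1/7)
6. 947.119ms @ 20/7 + 378.848ms (8/7)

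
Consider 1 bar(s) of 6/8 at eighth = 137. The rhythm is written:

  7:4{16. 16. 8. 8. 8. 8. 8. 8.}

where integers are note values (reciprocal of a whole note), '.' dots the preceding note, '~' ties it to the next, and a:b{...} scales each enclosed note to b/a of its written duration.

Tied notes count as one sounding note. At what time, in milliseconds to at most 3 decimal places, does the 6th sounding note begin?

1. 0.0ms @ 0 + 187.696ms (3/7)
2. 187.696ms @ 3/7 + 187.696ms (3/7)
3. 375.391ms @ 6/7 + 375.391ms (6/7)
4. 750.782ms @ 12/7 + 375.391ms (6/7)
5. 1126.173ms @ 18/7 + 375.391ms (6/7)
6. 1501.564ms @ 24/7 + 375.391ms (6/7)
7. 1876.955ms @ 30/7 + 375.391ms (6/7)
8. 2252.346ms @ 36/7 + 375.391ms (6/7)

note 6 onset = 24/7b = 1501.564ms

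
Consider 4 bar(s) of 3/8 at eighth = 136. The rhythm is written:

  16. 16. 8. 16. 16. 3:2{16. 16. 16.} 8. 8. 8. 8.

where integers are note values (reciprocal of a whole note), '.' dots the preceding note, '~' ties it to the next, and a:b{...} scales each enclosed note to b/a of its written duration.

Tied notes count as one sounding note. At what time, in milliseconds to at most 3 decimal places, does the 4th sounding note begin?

note 4 onset = 3b = 1323.529ms

1. 0.0ms @ 0 + 330.882ms (3/4)
2. 330.882ms @ 3/4 + 330.882ms (3/4)
3. 661.765ms @ 3/2 + 661.765ms (3/2)
4. 1323.529ms @ 3 + 330.882ms (3/4)
5. 1654.412ms @ 15/4 + 330.882ms (3/4)
6. 1985.294ms @ 9/2 + 220.588ms (1/2)
7. 2205.882ms @ 5 + 220.588ms (1/2)
8. 2426.471ms @ 11/2 + 220.588ms (1/2)
9. 2647.059ms @ 6 + 661.765ms (3/2)
10. 3308.824ms @ 15/2 + 661.765ms (3/2)
11. 3970.588ms @ 9 + 661.765ms (3/2)
12. 4632.353ms @ 21/2 + 661.765ms (3/2)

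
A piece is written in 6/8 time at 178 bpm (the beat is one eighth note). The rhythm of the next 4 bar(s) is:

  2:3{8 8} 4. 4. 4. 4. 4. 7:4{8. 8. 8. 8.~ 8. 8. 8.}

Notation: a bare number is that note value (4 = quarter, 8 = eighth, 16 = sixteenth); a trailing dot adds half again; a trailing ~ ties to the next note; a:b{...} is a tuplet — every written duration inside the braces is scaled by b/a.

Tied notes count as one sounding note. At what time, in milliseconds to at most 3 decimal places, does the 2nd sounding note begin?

note 2 onset = 3/2b = 505.618ms

1. 0.0ms @ 0 + 505.618ms (3/2)
2. 505.618ms @ 3/2 + 505.618ms (3/2)
3. 1011.236ms @ 3 + 1011.236ms (3)
4. 2022.472ms @ 6 + 1011.236ms (3)
5. 3033.708ms @ 9 + 1011.236ms (3)
6. 4044.944ms @ 12 + 1011.236ms (3)
7. 5056.18ms @ 15 + 1011.236ms (3)
8. 6067.416ms @ 18 + 288.925ms (6/7)
9. 6356.34ms @ 132/7 + 288.925ms (6/7)
10. 6645.265ms @ 138/7 + 288.925ms (6/7)
11. 6934.189ms @ 144/7 + 577.849ms (12/7)
12. 7512.039ms @ 156/7 + 288.925ms (6/7)
13. 7800.963ms @ 162/7 + 288.925ms (6/7)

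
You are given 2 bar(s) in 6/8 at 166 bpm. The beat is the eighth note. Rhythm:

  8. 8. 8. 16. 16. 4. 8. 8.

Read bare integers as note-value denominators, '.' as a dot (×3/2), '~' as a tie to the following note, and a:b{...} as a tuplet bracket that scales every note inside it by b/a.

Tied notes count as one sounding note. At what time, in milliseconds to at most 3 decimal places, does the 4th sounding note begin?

note 4 onset = 9/2b = 1626.506ms

1. 0.0ms @ 0 + 542.169ms (3/2)
2. 542.169ms @ 3/2 + 542.169ms (3/2)
3. 1084.337ms @ 3 + 542.169ms (3/2)
4. 1626.506ms @ 9/2 + 271.084ms (3/4)
5. 1897.59ms @ 21/4 + 271.084ms (3/4)
6. 2168.675ms @ 6 + 1084.337ms (3)
7. 3253.012ms @ 9 + 542.169ms (3/2)
8. 3795.181ms @ 21/2 + 542.169ms (3/2)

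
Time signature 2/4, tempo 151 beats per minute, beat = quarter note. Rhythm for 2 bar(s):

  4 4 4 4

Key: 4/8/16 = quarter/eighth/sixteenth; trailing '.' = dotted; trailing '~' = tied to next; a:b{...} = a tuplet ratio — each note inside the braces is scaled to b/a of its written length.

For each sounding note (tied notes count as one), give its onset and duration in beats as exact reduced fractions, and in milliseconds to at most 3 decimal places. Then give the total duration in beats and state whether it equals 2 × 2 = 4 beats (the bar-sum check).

1) 0.0ms=0b +397.351ms=1b
2) 397.351ms=1b +397.351ms=1b
3) 794.702ms=2b +397.351ms=1b
4) 1192.053ms=3b +397.351ms=1b
Σ=4b of 4 (151bpm 2/4) — PASS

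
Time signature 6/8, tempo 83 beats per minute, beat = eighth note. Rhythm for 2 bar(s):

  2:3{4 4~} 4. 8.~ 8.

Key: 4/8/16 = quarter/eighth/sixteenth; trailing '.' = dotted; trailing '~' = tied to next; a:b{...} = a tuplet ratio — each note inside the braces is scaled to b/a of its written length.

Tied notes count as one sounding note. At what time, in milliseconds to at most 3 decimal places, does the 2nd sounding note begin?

1. 0.0ms @ 0 + 2168.675ms (3)
2. 2168.675ms @ 3 + 4337.349ms (6)
3. 6506.024ms @ 9 + 2168.675ms (3)

note 2 onset = 3b = 2168.675ms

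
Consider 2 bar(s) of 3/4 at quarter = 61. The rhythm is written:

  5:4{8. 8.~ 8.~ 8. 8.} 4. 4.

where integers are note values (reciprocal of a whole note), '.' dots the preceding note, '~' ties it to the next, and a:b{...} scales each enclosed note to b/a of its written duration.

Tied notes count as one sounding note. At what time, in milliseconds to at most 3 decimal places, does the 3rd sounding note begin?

note 3 onset = 12/5b = 2360.656ms

1. 0.0ms @ 0 + 590.164ms (3/5)
2. 590.164ms @ 3/5 + 1770.492ms (9/5)
3. 2360.656ms @ 12/5 + 590.164ms (3/5)
4. 2950.82ms @ 3 + 1475.41ms (3/2)
5. 4426.23ms @ 9/2 + 1475.41ms (3/2)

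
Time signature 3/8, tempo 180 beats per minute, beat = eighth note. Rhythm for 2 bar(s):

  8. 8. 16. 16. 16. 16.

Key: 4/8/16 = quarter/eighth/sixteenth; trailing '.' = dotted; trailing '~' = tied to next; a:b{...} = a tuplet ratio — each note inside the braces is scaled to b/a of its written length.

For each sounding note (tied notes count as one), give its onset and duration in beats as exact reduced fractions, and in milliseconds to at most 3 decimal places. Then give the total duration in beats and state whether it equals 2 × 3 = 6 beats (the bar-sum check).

1) 0.0ms=0b +500.0ms=3/2b
2) 500.0ms=3/2b +500.0ms=3/2b
3) 1000.0ms=3b +250.0ms=3/4b
4) 1250.0ms=15/4b +250.0ms=3/4b
5) 1500.0ms=9/2b +250.0ms=3/4b
6) 1750.0ms=21/4b +250.0ms=3/4b
Σ=6b of 6 (180bpm 3/8) — PASS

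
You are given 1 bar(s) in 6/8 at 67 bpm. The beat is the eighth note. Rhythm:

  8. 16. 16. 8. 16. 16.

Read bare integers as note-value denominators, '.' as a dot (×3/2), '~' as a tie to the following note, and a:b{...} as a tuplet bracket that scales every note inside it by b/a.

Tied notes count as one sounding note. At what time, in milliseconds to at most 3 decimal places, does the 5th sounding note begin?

note 5 onset = 9/2b = 4029.851ms

1. 0.0ms @ 0 + 1343.284ms (3/2)
2. 1343.284ms @ 3/2 + 671.642ms (3/4)
3. 2014.925ms @ 9/4 + 671.642ms (3/4)
4. 2686.567ms @ 3 + 1343.284ms (3/2)
5. 4029.851ms @ 9/2 + 671.642ms (3/4)
6. 4701.493ms @ 21/4 + 671.642ms (3/4)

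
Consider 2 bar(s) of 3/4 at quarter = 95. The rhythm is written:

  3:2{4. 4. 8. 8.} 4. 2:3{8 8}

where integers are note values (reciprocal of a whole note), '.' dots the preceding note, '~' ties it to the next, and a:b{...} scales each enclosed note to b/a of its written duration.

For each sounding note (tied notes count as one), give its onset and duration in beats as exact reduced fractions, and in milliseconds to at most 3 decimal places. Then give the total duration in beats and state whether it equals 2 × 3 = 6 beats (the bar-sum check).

1) 0.0ms=0b +631.579ms=1b
2) 631.579ms=1b +631.579ms=1b
3) 1263.158ms=2b +315.789ms=1/2b
4) 1578.947ms=5/2b +315.789ms=1/2b
5) 1894.737ms=3b +947.368ms=3/2b
6) 2842.105ms=9/2b +473.684ms=3/4b
7) 3315.789ms=21/4b +473.684ms=3/4b
Σ=6b of 6 (95bpm 3/4) — PASS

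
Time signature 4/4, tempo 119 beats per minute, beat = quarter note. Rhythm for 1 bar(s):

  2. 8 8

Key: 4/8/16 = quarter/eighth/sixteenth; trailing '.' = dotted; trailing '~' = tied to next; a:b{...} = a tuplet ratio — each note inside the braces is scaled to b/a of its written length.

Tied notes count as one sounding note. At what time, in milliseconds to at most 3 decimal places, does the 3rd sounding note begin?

note 3 onset = 7/2b = 1764.706ms

1. 0.0ms @ 0 + 1512.605ms (3)
2. 1512.605ms @ 3 + 252.101ms (1/2)
3. 1764.706ms @ 7/2 + 252.101ms (1/2)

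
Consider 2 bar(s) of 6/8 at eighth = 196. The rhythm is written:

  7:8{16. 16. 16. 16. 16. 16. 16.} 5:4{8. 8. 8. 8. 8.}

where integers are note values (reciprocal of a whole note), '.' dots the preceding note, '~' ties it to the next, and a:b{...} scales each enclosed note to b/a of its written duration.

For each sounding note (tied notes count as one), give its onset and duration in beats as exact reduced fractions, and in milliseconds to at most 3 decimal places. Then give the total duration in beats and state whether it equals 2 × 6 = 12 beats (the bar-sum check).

1) 0.0ms=0b +262.391ms=6/7b
2) 262.391ms=6/7b +262.391ms=6/7b
3) 524.781ms=12/7b +262.391ms=6/7b
4) 787.172ms=18/7b +262.391ms=6/7b
5) 1049.563ms=24/7b +262.391ms=6/7b
6) 1311.953ms=30/7b +262.391ms=6/7b
7) 1574.344ms=36/7b +262.391ms=6/7b
8) 1836.735ms=6b +367.347ms=6/5b
9) 2204.082ms=36/5b +367.347ms=6/5b
10) 2571.429ms=42/5b +367.347ms=6/5b
11) 2938.776ms=48/5b +367.347ms=6/5b
12) 3306.122ms=54/5b +367.347ms=6/5b
Σ=12b of 12 (196bpm 6/8) — PASS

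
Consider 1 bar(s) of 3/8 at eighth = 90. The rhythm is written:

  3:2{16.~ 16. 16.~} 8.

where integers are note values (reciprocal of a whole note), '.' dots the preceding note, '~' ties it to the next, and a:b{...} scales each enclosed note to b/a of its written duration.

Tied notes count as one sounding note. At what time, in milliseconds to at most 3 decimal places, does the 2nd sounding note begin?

1. 0.0ms @ 0 + 666.667ms (1)
2. 666.667ms @ 1 + 1333.333ms (2)

note 2 onset = 1b = 666.667ms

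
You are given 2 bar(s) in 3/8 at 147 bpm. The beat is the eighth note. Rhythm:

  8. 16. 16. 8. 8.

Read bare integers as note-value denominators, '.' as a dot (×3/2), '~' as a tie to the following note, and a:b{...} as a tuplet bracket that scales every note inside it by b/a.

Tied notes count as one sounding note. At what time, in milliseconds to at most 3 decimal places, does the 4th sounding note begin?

1. 0.0ms @ 0 + 612.245ms (3/2)
2. 612.245ms @ 3/2 + 306.122ms (3/4)
3. 918.367ms @ 9/4 + 306.122ms (3/4)
4. 1224.49ms @ 3 + 612.245ms (3/2)
5. 1836.735ms @ 9/2 + 612.245ms (3/2)

note 4 onset = 3b = 1224.49ms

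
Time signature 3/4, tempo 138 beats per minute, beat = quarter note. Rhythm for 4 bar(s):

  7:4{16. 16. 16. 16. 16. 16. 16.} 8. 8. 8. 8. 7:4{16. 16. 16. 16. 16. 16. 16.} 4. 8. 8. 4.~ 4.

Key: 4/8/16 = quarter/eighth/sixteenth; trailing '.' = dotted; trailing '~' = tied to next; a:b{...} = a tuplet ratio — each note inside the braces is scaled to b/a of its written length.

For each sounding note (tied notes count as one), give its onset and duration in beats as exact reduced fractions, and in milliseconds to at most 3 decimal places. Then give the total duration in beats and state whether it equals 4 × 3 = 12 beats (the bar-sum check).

1) 0.0ms=0b +93.168ms=3/14b
2) 93.168ms=3/14b +93.168ms=3/14b
3) 186.335ms=3/7b +93.168ms=3/14b
4) 279.503ms=9/14b +93.168ms=3/14b
5) 372.671ms=6/7b +93.168ms=3/14b
6) 465.839ms=15/14b +93.168ms=3/14b
7) 559.006ms=9/7b +93.168ms=3/14b
8) 652.174ms=3/2b +326.087ms=3/4b
9) 978.261ms=9/4b +326.087ms=3/4b
10) 1304.348ms=3b +326.087ms=3/4b
11) 1630.435ms=15/4b +326.087ms=3/4b
12) 1956.522ms=9/2b +93.168ms=3/14b
13) 2049.689ms=33/7b +93.168ms=3/14b
14) 2142.857ms=69/14b +93.168ms=3/14b
15) 2236.025ms=36/7b +93.168ms=3/14b
16) 2329.193ms=75/14b +93.168ms=3/14b
17) 2422.36ms=39/7b +93.168ms=3/14b
18) 2515.528ms=81/14b +93.168ms=3/14b
19) 2608.696ms=6b +652.174ms=3/2b
20) 3260.87ms=15/2b +326.087ms=3/4b
21) 3586.957ms=33/4b +326.087ms=3/4b
22) 3913.043ms=9b +1304.348ms=3b
Σ=12b of 12 (138bpm 3/4) — PASS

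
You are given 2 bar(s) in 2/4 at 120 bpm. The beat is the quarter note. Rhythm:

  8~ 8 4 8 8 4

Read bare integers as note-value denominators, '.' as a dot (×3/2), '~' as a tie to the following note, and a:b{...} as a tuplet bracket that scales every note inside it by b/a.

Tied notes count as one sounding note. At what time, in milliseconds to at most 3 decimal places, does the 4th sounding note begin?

note 4 onset = 5/2b = 1250.0ms

1. 0.0ms @ 0 + 500.0ms (1)
2. 500.0ms @ 1 + 500.0ms (1)
3. 1000.0ms @ 2 + 250.0ms (1/2)
4. 1250.0ms @ 5/2 + 250.0ms (1/2)
5. 1500.0ms @ 3 + 500.0ms (1)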